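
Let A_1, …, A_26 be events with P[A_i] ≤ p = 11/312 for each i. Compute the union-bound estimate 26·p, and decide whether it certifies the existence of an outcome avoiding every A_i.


Union bound: P[∪_{i=1}^{26} A_i] ≤ Σ_i P[A_i] ≤ 26·p = 26·(11/312) = 11/12.
Numerically: 11/12 ≈ 0.917.
Is 11/12 < 1? YES.
Since P[∪ A_i] ≤ 11/12 < 1, the complement has P[∩ A_i^c] ≥ 1 − 11/12 = 1/12 > 0, so some outcome avoids every A_i.

26·p = 11/12 ≈ 0.917; existence CERTIFIED by the union bound.


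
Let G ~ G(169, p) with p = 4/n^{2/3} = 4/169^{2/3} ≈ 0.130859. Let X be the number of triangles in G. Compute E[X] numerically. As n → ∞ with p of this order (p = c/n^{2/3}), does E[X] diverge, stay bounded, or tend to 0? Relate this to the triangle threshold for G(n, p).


Number of potential triangles: C(169, 3) = 790244.
Each occurs with probability p³ ≈ (0.130859)³ ≈ 2.24081790e-03.
By linearity: E[X] = C(169, 3)·p³ ≈ 790244 · 2.24081790e-03 ≈ 1770.792899.
Since α = 2/3 < 1, p = c/n^{2/3} ≫ 1/n is above the triangle threshold p ~ 1/n. Asymptotically E[X] ~ (c³/6)·n^{3(1−α)} = (4³/6)·n^{1} → ∞; triangles are abundant w.h.p.

E[X] ≈ 1770.792899; in regime p = Θ(1/n^{2/3}) E[X] diverges (above the triangle threshold p ~ 1/n).


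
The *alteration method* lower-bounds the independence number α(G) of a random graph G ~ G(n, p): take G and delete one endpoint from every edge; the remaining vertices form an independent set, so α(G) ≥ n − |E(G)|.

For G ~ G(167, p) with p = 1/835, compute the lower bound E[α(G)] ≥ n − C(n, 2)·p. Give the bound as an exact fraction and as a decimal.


E[|E(G)|] = C(167, 2)·p = 13861 · (1/835) = 83/5.
E[α(G)] ≥ n − E[|E(G)|] = 167 − 83/5 = 752/5.
Numerically: ≈ 150.400.
(This is only a lower bound; the true E[α(G)] may be larger.)

E[α(G)] ≥ 752/5 ≈ 150.400.


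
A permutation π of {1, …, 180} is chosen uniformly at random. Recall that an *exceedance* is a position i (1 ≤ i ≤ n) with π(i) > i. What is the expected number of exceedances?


Write X = Σ_{i=1}^{180} X_i, where X_i = 1_{π(i) > i}.
For each fixed i, π(i) is uniform over {1, …, 180} (marginal of a uniform permutation), so P[π(i) > i] = (n − i)/n. Summing: Σ_{i=1}^{180} (n − i)/n = (0 + 1 + … + 179)/180 = 180(180 − 1)/(2·180) = (180 − 1)/2.
Hence E[X] = Σ_{i=1}^{180} (180 − i)/180 = 179/2 ≈ 89.500.

E[X] = 179/2 = 89.500.


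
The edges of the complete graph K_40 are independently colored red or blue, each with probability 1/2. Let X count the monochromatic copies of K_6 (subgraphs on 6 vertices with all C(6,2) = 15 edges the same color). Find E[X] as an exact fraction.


Let X = Σ_S X_S over the C(40, 6) = 3838380 subsets S of size 6, where X_S = 1 if the K_6 on S is monochromatic.
For a fixed S, the K_6 on S has C(6, 2) = 15 edges. P[all 15 edges red] = (1/2)^15, and likewise for blue, so P[monochromatic] = 2·(1/2)^15 = 2^{1 − 15} = 1/16384.
Summing: E[X] = C(40, 6) · 2^{1 − 15} = 3838380 · 1/16384 = 959595/4096.
Numerically: E[X] ≈ 234.276.

E[X] = C(40,6)·2^(1−C(6,2)) = 959595/4096 ≈ 234.276.


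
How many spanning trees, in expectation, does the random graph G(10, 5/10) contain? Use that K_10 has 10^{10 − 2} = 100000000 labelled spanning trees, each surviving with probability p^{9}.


K_10 has 10^{10 − 2} = 100000000 labelled spanning trees.
For each such spanning tree H, let X_H = 1 if all 9 edges of H are present in G. Then P[X_H = 1] = p^{9} = (1/2)^{9} = 1/512.
Summing the indicators: E[X] = Σ_H E[X_H] = 100000000 · p^{9} = 100000000 · 1/512 = 390625/2.
Numerically: E[X] ≈ 1.9531e+05.

E[X] = 100000000 · (1/2)^{9} = 390625/2 ≈ 1.9531e+05.


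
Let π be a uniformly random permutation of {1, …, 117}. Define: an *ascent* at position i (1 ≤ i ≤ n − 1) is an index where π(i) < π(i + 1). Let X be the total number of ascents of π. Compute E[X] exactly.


Write X = Σ X_I over i = 1, …, 116, with X_I the indicator of one ascent.
There are 116 indicators.
For each fixed i, the pair (π(i), π(i+1)) is a uniformly random ordered pair of distinct values from {1, …, 117}; by symmetry P[π(i) < π(i+1)] = 1/2.
By linearity: E[X] = 116 · (1/2) = (117 − 1) · (1/2) = 58 ≈ 58.00000.

E[X] = 58 = 58.00000.


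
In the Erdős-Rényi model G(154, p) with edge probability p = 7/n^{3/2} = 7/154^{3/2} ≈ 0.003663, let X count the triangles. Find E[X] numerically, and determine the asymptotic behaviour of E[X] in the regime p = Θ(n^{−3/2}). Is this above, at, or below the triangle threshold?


Number of potential triangles: C(154, 3) = 596904.
Each occurs with probability p³ ≈ (0.003663)³ ≈ 4.914178e-08.
By linearity: E[X] = C(154, 3)·p³ ≈ 596904 · 4.914178e-08 ≈ 0.0293.
Since α = 3/2 > 1, p = c/n^{3/2} = o(1/n) is below the triangle threshold p ~ 1/n. Asymptotically E[X] ~ (c³/6)·n^{3(1−α)} = (7³/6)·n^{-1.5} → 0, so by Markov's inequality G has no triangles w.h.p.

E[X] ≈ 0.0293; in regime p = Θ(1/n^{3/2}) E[X] tends to 0 (below the triangle threshold p ~ 1/n).


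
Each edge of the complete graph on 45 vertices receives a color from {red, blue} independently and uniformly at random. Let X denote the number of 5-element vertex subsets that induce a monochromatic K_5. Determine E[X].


Let X = Σ_S X_S over the C(45, 5) = 1221759 subsets S of size 5, where X_S = 1 if the K_5 on S is monochromatic.
For a fixed S, the K_5 on S has C(5, 2) = 10 edges. P[all 10 edges red] = (1/2)^10, and likewise for blue, so P[monochromatic] = 2·(1/2)^10 = 2^{1 − 10} = 1/512.
Summing: E[X] = C(45, 5) · 2^{1 − 10} = 1221759 · 1/512 = 1221759/512.
Numerically: E[X] ≈ 2386.2480.

E[X] = C(45,5)·2^(1−C(5,2)) = 1221759/512 ≈ 2386.2480.


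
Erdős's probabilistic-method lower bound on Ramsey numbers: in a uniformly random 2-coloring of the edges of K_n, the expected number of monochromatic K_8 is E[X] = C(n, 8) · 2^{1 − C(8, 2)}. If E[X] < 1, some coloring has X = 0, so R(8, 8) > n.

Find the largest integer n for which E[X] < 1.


We need C(n, 8) · 2^{1 − 28} < 1, i.e. C(n, 8) < 2^{28 − 1} = 134217728.
Check values of n near the boundary:
  n = 40: C(40, 8) = 76904685; 76904685 < 134217728? YES
  n = 41: C(41, 8) = 95548245; 95548245 < 134217728? YES
  n = 42: C(42, 8) = 118030185; 118030185 < 134217728? YES
  n = 43: C(43, 8) = 145008513; 145008513 < 134217728? NO
  n = 44: C(44, 8) = 177232627; 177232627 < 134217728? NO
  n = 45: C(45, 8) = 215553195; 215553195 < 134217728? NO
The largest n with C(n, 8) < 134217728 is n = 42 (where E[X] = 118030185/134217728 ≈ 0.879393). Hence R(8, 8) > 42, i.e. R(8, 8) ≥ 43.

Largest n = 42; hence R(8, 8) > 42.


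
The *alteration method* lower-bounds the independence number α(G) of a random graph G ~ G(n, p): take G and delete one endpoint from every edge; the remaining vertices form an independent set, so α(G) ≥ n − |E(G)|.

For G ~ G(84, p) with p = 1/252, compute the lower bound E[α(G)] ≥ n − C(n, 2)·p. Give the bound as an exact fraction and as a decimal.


E[|E(G)|] = C(84, 2)·p = 3486 · (1/252) = 83/6.
E[α(G)] ≥ n − E[|E(G)|] = 84 − 83/6 = 421/6.
Numerically: ≈ 70.1667.
(This is only a lower bound; the true E[α(G)] may be larger.)

E[α(G)] ≥ 421/6 ≈ 70.1667.


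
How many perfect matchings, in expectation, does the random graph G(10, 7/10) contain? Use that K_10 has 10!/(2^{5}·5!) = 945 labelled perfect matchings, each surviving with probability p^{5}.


K_10 has 10!/(2^{5}·5!) = 945 labelled perfect matchings.
For each such perfect matching H, let X_H = 1 if all 5 edges of H are present in G. Then P[X_H = 1] = p^{5} = (7/10)^{5} = 16807/100000.
By linearity of expectation: E[X] = Σ_H E[X_H] = 945 · p^{5} = 945 · 16807/100000 = 3176523/20000.
Numerically: E[X] ≈ 158.826.

E[X] = 945 · (7/10)^{5} = 3176523/20000 ≈ 158.826.


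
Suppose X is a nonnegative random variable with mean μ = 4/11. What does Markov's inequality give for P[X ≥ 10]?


μ = E[X] = 4/11, a = 10.
Markov: P[X ≥ 10] ≤ μ/a = (4/11)/10 = 2/55.
Numerically: ≈ 0.0364.
(Since a = 10 > μ = 0.3636, the bound 2/55 is < 1 and informative.)

P[X ≥ 10] ≤ 2/55 ≈ 0.0364.


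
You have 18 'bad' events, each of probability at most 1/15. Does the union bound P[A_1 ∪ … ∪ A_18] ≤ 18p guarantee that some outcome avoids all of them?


Union bound: P[∪_{i=1}^{18} A_i] ≤ Σ_i P[A_i] ≤ 18·p = 18·(1/15) = 6/5.
Numerically: 6/5 ≈ 1.200000.
Is 6/5 < 1? NO.
Since the bound 6/5 is ≥ 1, the union bound is uninformative here; it does NOT by itself certify existence.

18·p = 6/5 ≈ 1.200000; existence NOT certified by the union bound.


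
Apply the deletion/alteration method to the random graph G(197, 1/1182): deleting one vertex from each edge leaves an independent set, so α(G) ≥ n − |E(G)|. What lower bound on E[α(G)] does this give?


E[|E(G)|] = C(197, 2)·p = 19306 · (1/1182) = 49/3.
E[α(G)] ≥ n − E[|E(G)|] = 197 − 49/3 = 542/3.
Numerically: ≈ 180.6667.
(This is only a lower bound; the true E[α(G)] may be larger.)

E[α(G)] ≥ 542/3 ≈ 180.6667.


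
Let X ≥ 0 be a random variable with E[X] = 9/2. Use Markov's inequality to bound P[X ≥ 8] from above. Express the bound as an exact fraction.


μ = E[X] = 9/2, a = 8.
Markov: P[X ≥ 8] ≤ μ/a = (9/2)/8 = 9/16.
Numerically: ≈ 0.562500.
(Since a = 8 > μ = 4.500000, the bound 9/16 is < 1 and informative.)

P[X ≥ 8] ≤ 9/16 ≈ 0.562500.


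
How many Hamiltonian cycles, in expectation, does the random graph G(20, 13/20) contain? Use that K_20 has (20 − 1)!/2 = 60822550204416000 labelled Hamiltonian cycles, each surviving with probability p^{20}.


K_20 has (20 − 1)!/2 = 60822550204416000 labelled Hamiltonian cycles.
For each such Hamiltonian cycle H, let X_H = 1 if all 20 edges of H are present in G. Then P[X_H = 1] = p^{20} = (13/20)^{20} = 19004963774880799438801/104857600000000000000000000.
By linearity: E[X] = Σ_H E[X_H] = 60822550204416000 · p^{20} = 60822550204416000 · 19004963774880799438801/104857600000000000000000000 = 282209561360057334695429506990221/25600000000000000000.
Numerically: E[X] ≈ 1.1e+13.

E[X] = 60822550204416000 · (13/20)^{20} = 282209561360057334695429506990221/25600000000000000000 ≈ 1.1e+13.


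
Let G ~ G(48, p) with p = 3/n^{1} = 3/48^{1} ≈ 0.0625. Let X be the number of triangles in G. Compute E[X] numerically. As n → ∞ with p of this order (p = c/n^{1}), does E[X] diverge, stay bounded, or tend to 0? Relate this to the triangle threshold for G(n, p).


Number of potential triangles: C(48, 3) = 17296.
Each occurs with probability p³ ≈ (0.0625)³ ≈ 2.4414062e-04.
By linearity: E[X] = C(48, 3)·p³ ≈ 17296 · 2.4414062e-04 ≈ 4.22266.
Here α = 1, so p = 3/n is exactly at the triangle threshold p ~ 1/n. Asymptotically E[X] → c³/6 = 3³/6 = 9/2 ≈ 4.50000, a bounded constant. In this regime the triangle count is asymptotically Poisson(c³/6).

E[X] ≈ 4.22266; in regime p = Θ(1/n^{1}) E[X] stays bounded (at the triangle threshold p ~ 1/n).


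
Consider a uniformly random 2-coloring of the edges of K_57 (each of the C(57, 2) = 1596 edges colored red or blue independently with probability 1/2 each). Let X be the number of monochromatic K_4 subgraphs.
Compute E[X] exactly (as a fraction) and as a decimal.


Let X = Σ_S X_S over the C(57, 4) = 395010 subsets S of size 4, where X_S = 1 if the K_4 on S is monochromatic.
For a fixed S, the K_4 on S has C(4, 2) = 6 edges. P[all 6 edges red] = (1/2)^6, and likewise for blue, so P[monochromatic] = 2·(1/2)^6 = 2^{1 − 6} = 1/32.
By linearity of expectation: E[X] = C(57, 4) · 2^{1 − 6} = 395010 · 1/32 = 197505/16.
Numerically: E[X] ≈ 12344.0625.

E[X] = C(57,4)·2^(1−C(4,2)) = 197505/16 ≈ 12344.0625.


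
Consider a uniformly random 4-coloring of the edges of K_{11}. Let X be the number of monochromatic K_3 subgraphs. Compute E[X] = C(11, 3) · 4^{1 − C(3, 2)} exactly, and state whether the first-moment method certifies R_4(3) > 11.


E[X] = C(11, 3) · 4^{1 − 3} = 165 · 4^{−2} = 165/16.
As a reduced fraction: E[X] = 165/16 ≈ 10.31250.
Is E[X] < 1? NO.
Since E[X] ≥ 1, the first-moment bound is inconclusive at n = 11; it does NOT by itself certify R_4(3) > 11.

E[X] = 165/16 ≈ 10.31250; E[X] ≥ 1; first-moment method inconclusive here.


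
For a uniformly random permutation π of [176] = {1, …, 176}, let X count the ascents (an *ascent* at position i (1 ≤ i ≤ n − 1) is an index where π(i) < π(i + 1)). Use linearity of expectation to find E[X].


Write X = Σ X_I over i = 1, …, 175, with X_I the indicator of one ascent.
There are 175 indicators.
For each fixed i, the pair (π(i), π(i+1)) is a uniformly random ordered pair of distinct values from {1, …, 176}; by symmetry P[π(i) < π(i+1)] = 1/2.
By linearity: E[X] = 175 · (1/2) = (176 − 1) · (1/2) = 175/2 ≈ 87.5000.

E[X] = 175/2 = 87.5000.


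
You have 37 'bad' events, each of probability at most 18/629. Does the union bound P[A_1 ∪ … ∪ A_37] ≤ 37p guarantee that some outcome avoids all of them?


Union bound: P[∪_{i=1}^{37} A_i] ≤ Σ_i P[A_i] ≤ 37·p = 37·(18/629) = 18/17.
Numerically: 18/17 ≈ 1.058824.
Is 18/17 < 1? NO.
Since the bound 18/17 is ≥ 1, the union bound is uninformative here; it does NOT by itself certify existence.

37·p = 18/17 ≈ 1.058824; existence NOT certified by the union bound.


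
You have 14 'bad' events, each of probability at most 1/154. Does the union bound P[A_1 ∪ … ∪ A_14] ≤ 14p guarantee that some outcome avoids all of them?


Union bound: P[∪_{i=1}^{14} A_i] ≤ Σ_i P[A_i] ≤ 14·p = 14·(1/154) = 1/11.
Numerically: 1/11 ≈ 0.091.
Is 1/11 < 1? YES.
Since P[∪ A_i] ≤ 1/11 < 1, the complement has P[∩ A_i^c] ≥ 1 − 1/11 = 10/11 > 0, so some outcome avoids every A_i.

14·p = 1/11 ≈ 0.091; existence CERTIFIED by the union bound.


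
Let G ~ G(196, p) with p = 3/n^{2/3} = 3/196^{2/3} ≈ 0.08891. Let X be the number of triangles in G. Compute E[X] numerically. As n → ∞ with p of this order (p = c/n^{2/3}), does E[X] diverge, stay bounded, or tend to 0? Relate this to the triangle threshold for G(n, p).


Number of potential triangles: C(196, 3) = 1235780.
Each occurs with probability p³ ≈ (0.08891)³ ≈ 7.02832153e-04.
By linearity: E[X] = C(196, 3)·p³ ≈ 1235780 · 7.02832153e-04 ≈ 868.545918.
Since α = 2/3 < 1, p = c/n^{2/3} ≫ 1/n is above the triangle threshold p ~ 1/n. Asymptotically E[X] ~ (c³/6)·n^{3(1−α)} = (3³/6)·n^{1} → ∞; triangles are abundant w.h.p.

E[X] ≈ 868.545918; in regime p = Θ(1/n^{2/3}) E[X] diverges (above the triangle threshold p ~ 1/n).


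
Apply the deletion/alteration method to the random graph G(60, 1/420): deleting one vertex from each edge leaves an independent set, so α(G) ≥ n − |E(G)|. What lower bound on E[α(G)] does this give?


E[|E(G)|] = C(60, 2)·p = 1770 · (1/420) = 59/14.
E[α(G)] ≥ n − E[|E(G)|] = 60 − 59/14 = 781/14.
Numerically: ≈ 55.786.
(This is only a lower bound; the true E[α(G)] may be larger.)

E[α(G)] ≥ 781/14 ≈ 55.786.


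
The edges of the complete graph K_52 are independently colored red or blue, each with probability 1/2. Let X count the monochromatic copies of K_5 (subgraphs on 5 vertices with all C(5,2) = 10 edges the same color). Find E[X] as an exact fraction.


Let X = Σ_S X_S over the C(52, 5) = 2598960 subsets S of size 5, where X_S = 1 if the K_5 on S is monochromatic.
For a fixed S, the K_5 on S has C(5, 2) = 10 edges. P[all 10 edges red] = (1/2)^10, and likewise for blue, so P[monochromatic] = 2·(1/2)^10 = 2^{1 − 10} = 1/512.
By linearity of expectation: E[X] = C(52, 5) · 2^{1 − 10} = 2598960 · 1/512 = 162435/32.
Numerically: E[X] ≈ 5076.09375.

E[X] = C(52,5)·2^(1−C(5,2)) = 162435/32 ≈ 5076.09375.


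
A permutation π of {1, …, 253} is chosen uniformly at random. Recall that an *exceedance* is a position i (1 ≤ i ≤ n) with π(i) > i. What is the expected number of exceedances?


Write X = Σ_{i=1}^{253} X_i, where X_i = 1_{π(i) > i}.
For each fixed i, π(i) is uniform over {1, …, 253} (marginal of a uniform permutation), so P[π(i) > i] = (n − i)/n. Summing: Σ_{i=1}^{253} (n − i)/n = (0 + 1 + … + 252)/253 = 253(253 − 1)/(2·253) = (253 − 1)/2.
Hence E[X] = Σ_{i=1}^{253} (253 − i)/253 = 126 ≈ 126.000.

E[X] = 126 = 126.000.


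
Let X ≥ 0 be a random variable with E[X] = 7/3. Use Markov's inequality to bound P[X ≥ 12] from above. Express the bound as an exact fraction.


μ = E[X] = 7/3, a = 12.
Markov: P[X ≥ 12] ≤ μ/a = (7/3)/12 = 7/36.
Numerically: ≈ 0.194444.
(Since a = 12 > μ = 2.333333, the bound 7/36 is < 1 and informative.)

P[X ≥ 12] ≤ 7/36 ≈ 0.194444.


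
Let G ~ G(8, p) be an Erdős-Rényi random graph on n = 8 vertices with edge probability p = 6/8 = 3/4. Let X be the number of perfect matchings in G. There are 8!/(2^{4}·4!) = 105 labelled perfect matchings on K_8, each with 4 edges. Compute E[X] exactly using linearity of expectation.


K_8 has 8!/(2^{4}·4!) = 105 labelled perfect matchings.
For each such perfect matching H, let X_H = 1 if all 4 edges of H are present in G. Then P[X_H = 1] = p^{4} = (3/4)^{4} = 81/256.
By linearity of expectation: E[X] = Σ_H E[X_H] = 105 · p^{4} = 105 · 81/256 = 8505/256.
Numerically: E[X] ≈ 33.223.

E[X] = 105 · (3/4)^{4} = 8505/256 ≈ 33.223.


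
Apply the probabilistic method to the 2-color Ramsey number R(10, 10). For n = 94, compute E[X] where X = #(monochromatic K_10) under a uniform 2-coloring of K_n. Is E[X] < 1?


E[X] = C(94, 10) · 2^{1 − 45} = 9041256841903 · 2^{−44} = 9041256841903/17592186044416.
As a reduced fraction: E[X] = 9041256841903/17592186044416 ≈ 0.514.
Is E[X] < 1? YES.
Since E[X] < 1, there exists a 2-coloring of K_{94} with no monochromatic K_10; hence R(10, 10) > 94.

E[X] = 9041256841903/17592186044416 ≈ 0.514; E[X] < 1, so R(10, 10) > 94.


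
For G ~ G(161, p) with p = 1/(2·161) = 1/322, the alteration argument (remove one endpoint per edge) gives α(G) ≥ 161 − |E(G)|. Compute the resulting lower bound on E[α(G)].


E[|E(G)|] = C(161, 2)·p = 12880 · (1/322) = 40.
E[α(G)] ≥ n − E[|E(G)|] = 161 − 40 = 121.
Numerically: ≈ 121.00000.
(This is only a lower bound; the true E[α(G)] may be larger.)

E[α(G)] ≥ 121 ≈ 121.00000.


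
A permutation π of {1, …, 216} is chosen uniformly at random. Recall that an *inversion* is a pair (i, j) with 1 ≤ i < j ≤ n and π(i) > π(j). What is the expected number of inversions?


Write X = Σ X_I over the C(216, 2) = 23220 pairs i < j, with X_I the indicator of one inversion.
There are 23220 indicators.
For each fixed pair i < j, the values π(i) and π(j) are two distinct elements of {1, …, 216} in uniformly random order; by symmetry P[π(i) > π(j)] = 1/2.
By linearity: E[X] = 23220 · (1/2) = C(216, 2) · (1/2) = 23220/2 = 11610 ≈ 11610.000000.

E[X] = 11610 = 11610.000000.


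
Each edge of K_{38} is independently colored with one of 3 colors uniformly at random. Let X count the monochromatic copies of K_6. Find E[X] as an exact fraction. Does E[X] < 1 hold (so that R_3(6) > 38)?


E[X] = C(38, 6) · 3^{1 − 15} = 2760681 · 3^{−14} = 2760681/4782969.
As a reduced fraction: E[X] = 920227/1594323 ≈ 0.577190.
Is E[X] < 1? YES.
Since E[X] < 1, there exists a 3-coloring of K_{38} with no monochromatic K_6; hence R_3(6) > 38.

E[X] = 920227/1594323 ≈ 0.577190; E[X] < 1, so R_3(6) > 38.


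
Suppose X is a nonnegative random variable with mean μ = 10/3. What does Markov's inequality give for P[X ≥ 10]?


μ = E[X] = 10/3, a = 10.
Markov: P[X ≥ 10] ≤ μ/a = (10/3)/10 = 1/3.
Numerically: ≈ 0.333.
(Since a = 10 > μ = 3.333, the bound 1/3 is < 1 and informative.)

P[X ≥ 10] ≤ 1/3 ≈ 0.333.


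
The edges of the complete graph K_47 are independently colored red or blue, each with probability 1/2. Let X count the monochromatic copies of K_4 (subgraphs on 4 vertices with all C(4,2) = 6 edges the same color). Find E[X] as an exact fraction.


Let X = Σ_S X_S over the C(47, 4) = 178365 subsets S of size 4, where X_S = 1 if the K_4 on S is monochromatic.
For a fixed S, the K_4 on S has C(4, 2) = 6 edges. P[all 6 edges red] = (1/2)^6, and likewise for blue, so P[monochromatic] = 2·(1/2)^6 = 2^{1 − 6} = 1/32.
By linearity of expectation: E[X] = C(47, 4) · 2^{1 − 6} = 178365 · 1/32 = 178365/32.
Numerically: E[X] ≈ 5573.906250.

E[X] = C(47,4)·2^(1−C(4,2)) = 178365/32 ≈ 5573.906250.


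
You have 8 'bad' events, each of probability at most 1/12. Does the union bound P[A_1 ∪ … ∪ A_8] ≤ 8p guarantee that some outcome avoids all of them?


Union bound: P[∪_{i=1}^{8} A_i] ≤ Σ_i P[A_i] ≤ 8·p = 8·(1/12) = 2/3.
Numerically: 2/3 ≈ 0.6666667.
Is 2/3 < 1? YES.
Since P[∪ A_i] ≤ 2/3 < 1, the complement has P[∩ A_i^c] ≥ 1 − 2/3 = 1/3 > 0, so some outcome avoids every A_i.

8·p = 2/3 ≈ 0.6666667; existence CERTIFIED by the union bound.


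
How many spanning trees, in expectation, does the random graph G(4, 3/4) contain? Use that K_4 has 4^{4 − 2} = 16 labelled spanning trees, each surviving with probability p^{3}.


K_4 has 4^{4 − 2} = 16 labelled spanning trees.
For each such spanning tree H, let X_H = 1 if all 3 edges of H are present in G. Then P[X_H = 1] = p^{3} = (3/4)^{3} = 27/64.
By linearity of expectation: E[X] = Σ_H E[X_H] = 16 · p^{3} = 16 · 27/64 = 27/4.
Numerically: E[X] ≈ 6.75.

E[X] = 16 · (3/4)^{3} = 27/4 ≈ 6.75.


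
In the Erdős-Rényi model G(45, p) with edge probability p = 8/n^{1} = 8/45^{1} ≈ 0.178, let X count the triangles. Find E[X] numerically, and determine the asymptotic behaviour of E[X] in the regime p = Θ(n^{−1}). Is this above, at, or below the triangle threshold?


Number of potential triangles: C(45, 3) = 14190.
Each occurs with probability p³ ≈ (0.178)³ ≈ 5.61866e-03.
By linearity: E[X] = C(45, 3)·p³ ≈ 14190 · 5.61866e-03 ≈ 79.729.
Here α = 1, so p = 8/n is exactly at the triangle threshold p ~ 1/n. Asymptotically E[X] → c³/6 = 8³/6 = 256/3 ≈ 85.333, a bounded constant. In this regime the triangle count is asymptotically Poisson(c³/6).

E[X] ≈ 79.729; in regime p = Θ(1/n^{1}) E[X] stays bounded (at the triangle threshold p ~ 1/n).


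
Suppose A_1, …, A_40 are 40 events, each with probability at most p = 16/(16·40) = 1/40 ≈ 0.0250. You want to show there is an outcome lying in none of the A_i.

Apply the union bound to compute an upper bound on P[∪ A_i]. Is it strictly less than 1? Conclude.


Union bound: P[∪_{i=1}^{40} A_i] ≤ Σ_i P[A_i] ≤ 40·p = 40·(1/40) = 1.
Numerically: 1 ≈ 1.0000.
Is 1 < 1? NO.
Since the bound 1 is ≥ 1, the union bound is uninformative here; it does NOT by itself certify existence.

40·p = 1 ≈ 1.0000; existence NOT certified by the union bound.


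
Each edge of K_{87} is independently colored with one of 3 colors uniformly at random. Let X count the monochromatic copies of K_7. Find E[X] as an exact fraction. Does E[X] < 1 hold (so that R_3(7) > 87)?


E[X] = C(87, 7) · 3^{1 − 21} = 5843355957 · 3^{−20} = 5843355957/3486784401.
As a reduced fraction: E[X] = 72140197/43046721 ≈ 1.676.
Is E[X] < 1? NO.
Since E[X] ≥ 1, the first-moment bound is inconclusive at n = 87; it does NOT by itself certify R_3(7) > 87.

E[X] = 72140197/43046721 ≈ 1.676; E[X] ≥ 1; first-moment method inconclusive here.


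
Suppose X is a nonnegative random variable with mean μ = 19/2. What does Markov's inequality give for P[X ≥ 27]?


μ = E[X] = 19/2, a = 27.
Markov: P[X ≥ 27] ≤ μ/a = (19/2)/27 = 19/54.
Numerically: ≈ 0.35185.
(Since a = 27 > μ = 9.50000, the bound 19/54 is < 1 and informative.)

P[X ≥ 27] ≤ 19/54 ≈ 0.35185.


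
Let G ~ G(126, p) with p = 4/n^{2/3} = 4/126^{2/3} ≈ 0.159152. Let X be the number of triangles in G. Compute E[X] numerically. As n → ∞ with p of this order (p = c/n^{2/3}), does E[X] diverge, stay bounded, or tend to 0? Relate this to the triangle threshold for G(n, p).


Number of potential triangles: C(126, 3) = 325500.
Each occurs with probability p³ ≈ (0.159152)³ ≈ 4.03124213e-03.
By linearity: E[X] = C(126, 3)·p³ ≈ 325500 · 4.03124213e-03 ≈ 1312.169312.
Since α = 2/3 < 1, p = c/n^{2/3} ≫ 1/n is above the triangle threshold p ~ 1/n. Asymptotically E[X] ~ (c³/6)·n^{3(1−α)} = (4³/6)·n^{1} → ∞; triangles are abundant w.h.p.

E[X] ≈ 1312.169312; in regime p = Θ(1/n^{2/3}) E[X] diverges (above the triangle threshold p ~ 1/n).


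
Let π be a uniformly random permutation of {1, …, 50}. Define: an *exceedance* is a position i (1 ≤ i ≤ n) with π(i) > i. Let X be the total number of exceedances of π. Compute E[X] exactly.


Write X = Σ_{i=1}^{50} X_i, where X_i = 1_{π(i) > i}.
For each fixed i, π(i) is uniform over {1, …, 50} (marginal of a uniform permutation), so P[π(i) > i] = (n − i)/n. Summing: Σ_{i=1}^{50} (n − i)/n = (0 + 1 + … + 49)/50 = 50(50 − 1)/(2·50) = (50 − 1)/2.
Hence E[X] = Σ_{i=1}^{50} (50 − i)/50 = 49/2 ≈ 24.5000.

E[X] = 49/2 = 24.5000.


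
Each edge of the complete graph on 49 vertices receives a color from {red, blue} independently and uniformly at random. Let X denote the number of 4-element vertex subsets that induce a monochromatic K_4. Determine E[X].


Let X = Σ_S X_S over the C(49, 4) = 211876 subsets S of size 4, where X_S = 1 if the K_4 on S is monochromatic.
For a fixed S, the K_4 on S has C(4, 2) = 6 edges. P[all 6 edges red] = (1/2)^6, and likewise for blue, so P[monochromatic] = 2·(1/2)^6 = 2^{1 − 6} = 1/32.
By linearity of expectation: E[X] = C(49, 4) · 2^{1 − 6} = 211876 · 1/32 = 52969/8.
Numerically: E[X] ≈ 6621.125.

E[X] = C(49,4)·2^(1−C(4,2)) = 52969/8 ≈ 6621.125.


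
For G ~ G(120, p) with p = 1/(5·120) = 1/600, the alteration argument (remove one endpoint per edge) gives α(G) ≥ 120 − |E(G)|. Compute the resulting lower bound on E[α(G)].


E[|E(G)|] = C(120, 2)·p = 7140 · (1/600) = 119/10.
E[α(G)] ≥ n − E[|E(G)|] = 120 − 119/10 = 1081/10.
Numerically: ≈ 108.100000.
(This is only a lower bound; the true E[α(G)] may be larger.)

E[α(G)] ≥ 1081/10 ≈ 108.100000.


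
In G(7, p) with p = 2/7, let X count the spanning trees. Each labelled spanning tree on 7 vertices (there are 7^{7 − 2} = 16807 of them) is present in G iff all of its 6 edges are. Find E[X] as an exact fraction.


K_7 has 7^{7 − 2} = 16807 labelled spanning trees.
For each such spanning tree H, let X_H = 1 if all 6 edges of H are present in G. Then P[X_H = 1] = p^{6} = (2/7)^{6} = 64/117649.
By linearity of expectation: E[X] = Σ_H E[X_H] = 16807 · p^{6} = 16807 · 64/117649 = 64/7.
Numerically: E[X] ≈ 9.14286.

E[X] = 16807 · (2/7)^{6} = 64/7 ≈ 9.14286.


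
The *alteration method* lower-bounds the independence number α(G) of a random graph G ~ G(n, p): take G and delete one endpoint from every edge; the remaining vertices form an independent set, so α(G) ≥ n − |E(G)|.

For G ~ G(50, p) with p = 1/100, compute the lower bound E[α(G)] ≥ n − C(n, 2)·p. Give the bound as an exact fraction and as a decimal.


E[|E(G)|] = C(50, 2)·p = 1225 · (1/100) = 49/4.
E[α(G)] ≥ n − E[|E(G)|] = 50 − 49/4 = 151/4.
Numerically: ≈ 37.750000.
(This is only a lower bound; the true E[α(G)] may be larger.)

E[α(G)] ≥ 151/4 ≈ 37.750000.


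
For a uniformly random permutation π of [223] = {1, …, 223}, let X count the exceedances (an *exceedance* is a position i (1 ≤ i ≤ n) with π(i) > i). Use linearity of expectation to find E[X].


Write X = Σ_{i=1}^{223} X_i, where X_i = 1_{π(i) > i}.
For each fixed i, π(i) is uniform over {1, …, 223} (marginal of a uniform permutation), so P[π(i) > i] = (n − i)/n. Summing: Σ_{i=1}^{223} (n − i)/n = (0 + 1 + … + 222)/223 = 223(223 − 1)/(2·223) = (223 − 1)/2.
Hence E[X] = Σ_{i=1}^{223} (223 − i)/223 = 111 ≈ 111.00000.

E[X] = 111 = 111.00000.


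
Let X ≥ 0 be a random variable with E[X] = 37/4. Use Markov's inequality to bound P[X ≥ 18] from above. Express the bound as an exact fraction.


μ = E[X] = 37/4, a = 18.
Markov: P[X ≥ 18] ≤ μ/a = (37/4)/18 = 37/72.
Numerically: ≈ 0.514.
(Since a = 18 > μ = 9.250, the bound 37/72 is < 1 and informative.)

P[X ≥ 18] ≤ 37/72 ≈ 0.514.


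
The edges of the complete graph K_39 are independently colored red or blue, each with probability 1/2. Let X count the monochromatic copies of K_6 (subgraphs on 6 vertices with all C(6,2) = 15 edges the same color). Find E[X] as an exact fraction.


Let X = Σ_S X_S over the C(39, 6) = 3262623 subsets S of size 6, where X_S = 1 if the K_6 on S is monochromatic.
For a fixed S, the K_6 on S has C(6, 2) = 15 edges. P[all 15 edges red] = (1/2)^15, and likewise for blue, so P[monochromatic] = 2·(1/2)^15 = 2^{1 − 15} = 1/16384.
By linearity: E[X] = C(39, 6) · 2^{1 − 15} = 3262623 · 1/16384 = 3262623/16384.
Numerically: E[X] ≈ 199.135.

E[X] = C(39,6)·2^(1−C(6,2)) = 3262623/16384 ≈ 199.135.


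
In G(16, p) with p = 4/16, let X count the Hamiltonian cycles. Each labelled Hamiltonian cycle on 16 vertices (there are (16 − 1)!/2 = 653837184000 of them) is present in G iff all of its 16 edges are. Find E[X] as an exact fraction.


K_16 has (16 − 1)!/2 = 653837184000 labelled Hamiltonian cycles.
For each such Hamiltonian cycle H, let X_H = 1 if all 16 edges of H are present in G. Then P[X_H = 1] = p^{16} = (1/4)^{16} = 1/4294967296.
By linearity: E[X] = Σ_H E[X_H] = 653837184000 · p^{16} = 653837184000 · 1/4294967296 = 638512875/4194304.
Numerically: E[X] ≈ 152.233.

E[X] = 653837184000 · (1/4)^{16} = 638512875/4194304 ≈ 152.233.


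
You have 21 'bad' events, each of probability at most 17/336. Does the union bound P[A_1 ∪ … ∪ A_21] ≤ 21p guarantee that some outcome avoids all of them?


Union bound: P[∪_{i=1}^{21} A_i] ≤ Σ_i P[A_i] ≤ 21·p = 21·(17/336) = 17/16.
Numerically: 17/16 ≈ 1.0625.
Is 17/16 < 1? NO.
Since the bound 17/16 is ≥ 1, the union bound is uninformative here; it does NOT by itself certify existence.

21·p = 17/16 ≈ 1.0625; existence NOT certified by the union bound.


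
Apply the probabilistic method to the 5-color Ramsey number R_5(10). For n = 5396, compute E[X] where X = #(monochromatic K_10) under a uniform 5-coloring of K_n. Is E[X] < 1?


E[X] = C(5396, 10) · 5^{1 − 45} = 5719162629614115244962800316916 · 5^{−44} = 5719162629614115244962800316916/5684341886080801486968994140625.
As a reduced fraction: E[X] = 5719162629614115244962800316916/5684341886080801486968994140625 ≈ 1.0061.
Is E[X] < 1? NO.
Since E[X] ≥ 1, the first-moment bound is inconclusive at n = 5396; it does NOT by itself certify R_5(10) > 5396.

E[X] = 5719162629614115244962800316916/5684341886080801486968994140625 ≈ 1.0061; E[X] ≥ 1; first-moment method inconclusive here.


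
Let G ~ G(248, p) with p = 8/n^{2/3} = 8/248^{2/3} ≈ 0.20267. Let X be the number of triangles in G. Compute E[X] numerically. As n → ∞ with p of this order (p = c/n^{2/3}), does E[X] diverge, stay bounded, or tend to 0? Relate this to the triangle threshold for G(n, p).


Number of potential triangles: C(248, 3) = 2511496.
Each occurs with probability p³ ≈ (0.20267)³ ≈ 8.32466181e-03.
By linearity: E[X] = C(248, 3)·p³ ≈ 2511496 · 8.32466181e-03 ≈ 20907.354839.
Since α = 2/3 < 1, p = c/n^{2/3} ≫ 1/n is above the triangle threshold p ~ 1/n. Asymptotically E[X] ~ (c³/6)·n^{3(1−α)} = (8³/6)·n^{1} → ∞; triangles are abundant w.h.p.

E[X] ≈ 20907.354839; in regime p = Θ(1/n^{2/3}) E[X] diverges (above the triangle threshold p ~ 1/n).


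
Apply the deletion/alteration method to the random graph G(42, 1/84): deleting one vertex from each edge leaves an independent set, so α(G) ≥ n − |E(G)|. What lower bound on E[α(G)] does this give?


E[|E(G)|] = C(42, 2)·p = 861 · (1/84) = 41/4.
E[α(G)] ≥ n − E[|E(G)|] = 42 − 41/4 = 127/4.
Numerically: ≈ 31.750.
(This is only a lower bound; the true E[α(G)] may be larger.)

E[α(G)] ≥ 127/4 ≈ 31.750.


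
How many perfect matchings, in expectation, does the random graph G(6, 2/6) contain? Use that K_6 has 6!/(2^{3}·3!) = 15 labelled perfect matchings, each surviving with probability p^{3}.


K_6 has 6!/(2^{3}·3!) = 15 labelled perfect matchings.
For each such perfect matching H, let X_H = 1 if all 3 edges of H are present in G. Then P[X_H = 1] = p^{3} = (1/3)^{3} = 1/27.
Summing the indicators: E[X] = Σ_H E[X_H] = 15 · p^{3} = 15 · 1/27 = 5/9.
Numerically: E[X] ≈ 0.5556.

E[X] = 15 · (1/3)^{3} = 5/9 ≈ 0.5556.


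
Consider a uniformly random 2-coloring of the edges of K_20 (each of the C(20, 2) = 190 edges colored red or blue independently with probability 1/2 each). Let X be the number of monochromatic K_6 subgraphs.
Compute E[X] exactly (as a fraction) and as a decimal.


Let X = Σ_S X_S over the C(20, 6) = 38760 subsets S of size 6, where X_S = 1 if the K_6 on S is monochromatic.
For a fixed S, the K_6 on S has C(6, 2) = 15 edges. P[all 15 edges red] = (1/2)^15, and likewise for blue, so P[monochromatic] = 2·(1/2)^15 = 2^{1 − 15} = 1/16384.
Summing: E[X] = C(20, 6) · 2^{1 − 15} = 38760 · 1/16384 = 4845/2048.
Numerically: E[X] ≈ 2.366.

E[X] = C(20,6)·2^(1−C(6,2)) = 4845/2048 ≈ 2.366.


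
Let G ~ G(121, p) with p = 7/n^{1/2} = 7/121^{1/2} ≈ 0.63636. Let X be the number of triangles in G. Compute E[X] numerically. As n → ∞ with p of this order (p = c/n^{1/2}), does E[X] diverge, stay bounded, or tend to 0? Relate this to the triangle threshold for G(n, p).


Number of potential triangles: C(121, 3) = 287980.
Each occurs with probability p³ ≈ (0.63636)³ ≈ 2.5770098e-01.
By linearity: E[X] = C(121, 3)·p³ ≈ 287980 · 2.5770098e-01 ≈ 74212.72727.
Since α = 1/2 < 1, p = c/n^{1/2} ≫ 1/n is above the triangle threshold p ~ 1/n. Asymptotically E[X] ~ (c³/6)·n^{3(1−α)} = (7³/6)·n^{1.5} → ∞; triangles are abundant w.h.p.

E[X] ≈ 74212.72727; in regime p = Θ(1/n^{1/2}) E[X] diverges (above the triangle threshold p ~ 1/n).


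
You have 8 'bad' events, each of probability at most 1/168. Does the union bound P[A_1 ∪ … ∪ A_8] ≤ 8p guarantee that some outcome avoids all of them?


Union bound: P[∪_{i=1}^{8} A_i] ≤ Σ_i P[A_i] ≤ 8·p = 8·(1/168) = 1/21.
Numerically: 1/21 ≈ 0.04762.
Is 1/21 < 1? YES.
Since P[∪ A_i] ≤ 1/21 < 1, the complement has P[∩ A_i^c] ≥ 1 − 1/21 = 20/21 > 0, so some outcome avoids every A_i.

8·p = 1/21 ≈ 0.04762; existence CERTIFIED by the union bound.


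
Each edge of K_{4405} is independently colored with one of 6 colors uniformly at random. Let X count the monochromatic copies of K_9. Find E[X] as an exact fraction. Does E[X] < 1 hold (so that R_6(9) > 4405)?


E[X] = C(4405, 9) · 6^{1 − 36} = 1706862792900636302463627150 · 6^{−35} = 1706862792900636302463627150/1719070799748422591028658176.
As a reduced fraction: E[X] = 284477132150106050410604525/286511799958070431838109696 ≈ 0.992898.
Is E[X] < 1? YES.
Since E[X] < 1, there exists a 6-coloring of K_{4405} with no monochromatic K_9; hence R_6(9) > 4405.

E[X] = 284477132150106050410604525/286511799958070431838109696 ≈ 0.992898; E[X] < 1, so R_6(9) > 4405.


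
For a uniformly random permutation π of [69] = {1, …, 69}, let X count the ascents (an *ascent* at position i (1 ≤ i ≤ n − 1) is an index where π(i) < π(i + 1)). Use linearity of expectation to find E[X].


Write X = Σ X_I over i = 1, …, 68, with X_I the indicator of one ascent.
There are 68 indicators.
For each fixed i, the pair (π(i), π(i+1)) is a uniformly random ordered pair of distinct values from {1, …, 69}; by symmetry P[π(i) < π(i+1)] = 1/2.
By linearity: E[X] = 68 · (1/2) = (69 − 1) · (1/2) = 34 ≈ 34.000.

E[X] = 34 = 34.000.


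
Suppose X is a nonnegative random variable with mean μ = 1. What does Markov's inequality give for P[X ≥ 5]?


μ = E[X] = 1, a = 5.
Markov: P[X ≥ 5] ≤ μ/a = (1)/5 = 1/5.
Numerically: ≈ 0.2000.
(Since a = 5 > μ = 1.0000, the bound 1/5 is < 1 and informative.)

P[X ≥ 5] ≤ 1/5 ≈ 0.2000.


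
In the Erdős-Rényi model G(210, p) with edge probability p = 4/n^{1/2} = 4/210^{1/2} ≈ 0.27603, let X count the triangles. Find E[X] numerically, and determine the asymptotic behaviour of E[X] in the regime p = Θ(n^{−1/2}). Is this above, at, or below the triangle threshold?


Number of potential triangles: C(210, 3) = 1521520.
Each occurs with probability p³ ≈ (0.27603)³ ≈ 2.1030569e-02.
By linearity: E[X] = C(210, 3)·p³ ≈ 1521520 · 2.1030569e-02 ≈ 31998.43200.
Since α = 1/2 < 1, p = c/n^{1/2} ≫ 1/n is above the triangle threshold p ~ 1/n. Asymptotically E[X] ~ (c³/6)·n^{3(1−α)} = (4³/6)·n^{1.5} → ∞; triangles are abundant w.h.p.

E[X] ≈ 31998.43200; in regime p = Θ(1/n^{1/2}) E[X] diverges (above the triangle threshold p ~ 1/n).


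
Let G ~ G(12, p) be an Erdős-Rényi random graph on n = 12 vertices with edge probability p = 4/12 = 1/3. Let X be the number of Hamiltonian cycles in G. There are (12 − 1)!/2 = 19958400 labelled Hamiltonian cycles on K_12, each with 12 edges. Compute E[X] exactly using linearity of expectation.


K_12 has (12 − 1)!/2 = 19958400 labelled Hamiltonian cycles.
For each such Hamiltonian cycle H, let X_H = 1 if all 12 edges of H are present in G. Then P[X_H = 1] = p^{12} = (1/3)^{12} = 1/531441.
By linearity of expectation: E[X] = Σ_H E[X_H] = 19958400 · p^{12} = 19958400 · 1/531441 = 246400/6561.
Numerically: E[X] ≈ 37.5553.

E[X] = 19958400 · (1/3)^{12} = 246400/6561 ≈ 37.5553.


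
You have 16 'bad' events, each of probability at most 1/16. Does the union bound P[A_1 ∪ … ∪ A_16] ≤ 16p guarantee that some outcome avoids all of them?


Union bound: P[∪_{i=1}^{16} A_i] ≤ Σ_i P[A_i] ≤ 16·p = 16·(1/16) = 1.
Numerically: 1 ≈ 1.0000000.
Is 1 < 1? NO.
Since the bound 1 is ≥ 1, the union bound is uninformative here; it does NOT by itself certify existence.

16·p = 1 ≈ 1.0000000; existence NOT certified by the union bound.


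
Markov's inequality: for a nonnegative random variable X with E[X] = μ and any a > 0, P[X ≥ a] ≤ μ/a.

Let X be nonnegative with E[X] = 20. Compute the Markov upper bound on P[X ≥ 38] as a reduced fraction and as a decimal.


μ = E[X] = 20, a = 38.
Markov: P[X ≥ 38] ≤ μ/a = (20)/38 = 10/19.
Numerically: ≈ 0.52632.
(Since a = 38 > μ = 20.00000, the bound 10/19 is < 1 and informative.)

P[X ≥ 38] ≤ 10/19 ≈ 0.52632.


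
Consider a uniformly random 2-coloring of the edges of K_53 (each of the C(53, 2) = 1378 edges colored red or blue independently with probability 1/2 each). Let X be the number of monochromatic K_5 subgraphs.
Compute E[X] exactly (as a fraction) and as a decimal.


Let X = Σ_S X_S over the C(53, 5) = 2869685 subsets S of size 5, where X_S = 1 if the K_5 on S is monochromatic.
For a fixed S, the K_5 on S has C(5, 2) = 10 edges. P[all 10 edges red] = (1/2)^10, and likewise for blue, so P[monochromatic] = 2·(1/2)^10 = 2^{1 − 10} = 1/512.
By linearity: E[X] = C(53, 5) · 2^{1 − 10} = 2869685 · 1/512 = 2869685/512.
Numerically: E[X] ≈ 5604.854.

E[X] = C(53,5)·2^(1−C(5,2)) = 2869685/512 ≈ 5604.854.


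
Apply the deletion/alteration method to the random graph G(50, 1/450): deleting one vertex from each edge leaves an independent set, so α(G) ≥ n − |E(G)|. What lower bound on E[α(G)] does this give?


E[|E(G)|] = C(50, 2)·p = 1225 · (1/450) = 49/18.
E[α(G)] ≥ n − E[|E(G)|] = 50 − 49/18 = 851/18.
Numerically: ≈ 47.278.
(This is only a lower bound; the true E[α(G)] may be larger.)

E[α(G)] ≥ 851/18 ≈ 47.278.


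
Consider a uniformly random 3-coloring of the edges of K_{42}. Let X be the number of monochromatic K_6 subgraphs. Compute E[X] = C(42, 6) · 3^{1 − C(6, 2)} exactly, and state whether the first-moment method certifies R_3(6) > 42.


E[X] = C(42, 6) · 3^{1 − 15} = 5245786 · 3^{−14} = 5245786/4782969.
As a reduced fraction: E[X] = 5245786/4782969 ≈ 1.09676.
Is E[X] < 1? NO.
Since E[X] ≥ 1, the first-moment bound is inconclusive at n = 42; it does NOT by itself certify R_3(6) > 42.

E[X] = 5245786/4782969 ≈ 1.09676; E[X] ≥ 1; first-moment method inconclusive here.
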